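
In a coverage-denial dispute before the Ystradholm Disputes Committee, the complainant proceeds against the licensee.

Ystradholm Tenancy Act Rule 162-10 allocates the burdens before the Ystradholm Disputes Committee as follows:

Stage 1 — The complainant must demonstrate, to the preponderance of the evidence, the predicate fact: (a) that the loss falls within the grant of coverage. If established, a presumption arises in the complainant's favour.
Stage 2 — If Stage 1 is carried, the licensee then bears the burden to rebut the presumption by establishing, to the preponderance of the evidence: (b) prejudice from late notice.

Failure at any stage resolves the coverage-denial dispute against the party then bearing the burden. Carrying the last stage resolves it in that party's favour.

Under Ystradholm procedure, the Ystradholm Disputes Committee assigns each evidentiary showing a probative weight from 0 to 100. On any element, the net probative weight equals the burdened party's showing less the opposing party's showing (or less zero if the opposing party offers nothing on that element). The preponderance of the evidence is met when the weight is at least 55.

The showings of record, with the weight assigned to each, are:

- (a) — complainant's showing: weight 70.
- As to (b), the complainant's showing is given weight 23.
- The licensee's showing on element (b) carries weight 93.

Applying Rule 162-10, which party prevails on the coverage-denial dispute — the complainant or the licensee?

licensee

At Stage 1 the complainant must meet the preponderance of the evidence (weight is at least 55): on (a) the weight is 70, which does reach 55, so (a) meets the standard.
  Stage 1 carried; the burden shifts to the licensee.
At Stage 2 the licensee must meet the preponderance of the evidence (weight is at least 55): on (b) the weight is 93 less the opposing 23 gives net 70, ≥ 55, so (b) meets the standard.
  All elements met at the final stage.
All stages carried — the licensee prevails.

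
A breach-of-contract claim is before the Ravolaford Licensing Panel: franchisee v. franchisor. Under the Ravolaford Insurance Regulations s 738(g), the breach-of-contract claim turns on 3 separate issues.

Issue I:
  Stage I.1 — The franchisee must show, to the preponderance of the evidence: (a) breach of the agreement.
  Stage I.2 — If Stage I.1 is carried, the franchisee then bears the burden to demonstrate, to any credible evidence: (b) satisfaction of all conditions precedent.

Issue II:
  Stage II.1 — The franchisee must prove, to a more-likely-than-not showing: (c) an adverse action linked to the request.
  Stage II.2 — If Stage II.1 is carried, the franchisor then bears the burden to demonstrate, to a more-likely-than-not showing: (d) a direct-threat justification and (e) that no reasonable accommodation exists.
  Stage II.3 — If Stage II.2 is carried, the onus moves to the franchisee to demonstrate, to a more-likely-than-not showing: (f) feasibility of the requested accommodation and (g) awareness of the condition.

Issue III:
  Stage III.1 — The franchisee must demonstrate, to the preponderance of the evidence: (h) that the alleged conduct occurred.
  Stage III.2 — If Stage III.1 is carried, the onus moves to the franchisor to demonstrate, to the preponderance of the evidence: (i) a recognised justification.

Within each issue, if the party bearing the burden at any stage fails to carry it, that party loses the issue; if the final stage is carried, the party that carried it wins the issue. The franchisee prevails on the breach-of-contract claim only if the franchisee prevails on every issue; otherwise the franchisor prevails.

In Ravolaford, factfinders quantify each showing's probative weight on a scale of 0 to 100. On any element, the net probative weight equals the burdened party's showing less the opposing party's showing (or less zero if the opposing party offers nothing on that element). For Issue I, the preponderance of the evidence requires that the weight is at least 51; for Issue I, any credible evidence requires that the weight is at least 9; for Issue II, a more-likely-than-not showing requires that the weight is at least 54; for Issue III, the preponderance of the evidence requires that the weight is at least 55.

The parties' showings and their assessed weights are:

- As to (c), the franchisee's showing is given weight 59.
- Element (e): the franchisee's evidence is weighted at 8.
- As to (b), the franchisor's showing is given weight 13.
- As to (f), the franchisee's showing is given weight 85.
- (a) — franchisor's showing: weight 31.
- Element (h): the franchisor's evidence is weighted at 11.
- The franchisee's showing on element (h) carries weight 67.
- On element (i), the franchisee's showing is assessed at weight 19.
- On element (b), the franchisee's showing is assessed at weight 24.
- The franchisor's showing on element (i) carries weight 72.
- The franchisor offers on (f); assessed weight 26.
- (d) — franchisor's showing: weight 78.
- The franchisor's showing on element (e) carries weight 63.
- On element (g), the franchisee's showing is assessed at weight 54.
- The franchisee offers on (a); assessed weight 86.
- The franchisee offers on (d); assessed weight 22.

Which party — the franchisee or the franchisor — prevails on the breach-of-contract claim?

— Issue I —
Stage I.1 (franchisee, the preponderance of the evidence, weight is at least 51): (a) net 86−31=55 ≥ 51 — meets.
  Stage I.1 carried; the burden remains with the franchisee.
Stage I.2 (franchisee, any credible evidence, weight is at least 9): (b) net 24−13=11 ≥ 9 — meets.
  All elements met at the final stage.
Every stage carried; the franchisee prevails on this issue.
— Issue II —
At Stage II.1 the franchisee must meet a more-likely-than-not showing (weight is at least 54): on (c) the weight is 59, ≥ 54, so (c) meets the standard.
  All elements met. The burden passes to the franchisor.
At Stage II.2 the franchisor must meet a more-likely-than-not showing (weight is at least 54): on (d) the weight is 78 less the opposing 22 gives net 56, which does reach 54, so (d) meets the standard; on (e) the weight is 63 less the opposing 8 gives net 55, ≥ 54, so (e) meets the standard.
  The franchisor carries Stage II.2; the franchisee now bears the burden.
At Stage II.3 the franchisee must meet a more-likely-than-not showing (weight is at least 54): on (f) the weight is 85 less the opposing 26 gives net 59, which does reach 54, so (f) meets the standard; on (g) the weight is 54, which does reach 54, so (g) meets the standard.
  Stage II.3 carried; the final stage is satisfied.
All stages carried — the franchisee prevails on this issue.
— Issue III —
Stage III.1 (franchisee, the preponderance of the evidence, weight is at least 55): (h) net 67−11=56 ≥ 55 — meets.
  All elements met. The burden passes to the franchisor.
Stage III.2 (franchisor, the preponderance of the evidence, weight is at least 55): (i) net 72−19=53 < 55 — fails.
  Stage III.2 not carried; the franchisor fails its burden.
The franchisee prevails on this issue.
Per-issue: Issue I → franchisee; Issue II → franchisee; Issue III → franchisee. The franchisee must prevail on every issue; overall, the franchisee prevails.

franchisee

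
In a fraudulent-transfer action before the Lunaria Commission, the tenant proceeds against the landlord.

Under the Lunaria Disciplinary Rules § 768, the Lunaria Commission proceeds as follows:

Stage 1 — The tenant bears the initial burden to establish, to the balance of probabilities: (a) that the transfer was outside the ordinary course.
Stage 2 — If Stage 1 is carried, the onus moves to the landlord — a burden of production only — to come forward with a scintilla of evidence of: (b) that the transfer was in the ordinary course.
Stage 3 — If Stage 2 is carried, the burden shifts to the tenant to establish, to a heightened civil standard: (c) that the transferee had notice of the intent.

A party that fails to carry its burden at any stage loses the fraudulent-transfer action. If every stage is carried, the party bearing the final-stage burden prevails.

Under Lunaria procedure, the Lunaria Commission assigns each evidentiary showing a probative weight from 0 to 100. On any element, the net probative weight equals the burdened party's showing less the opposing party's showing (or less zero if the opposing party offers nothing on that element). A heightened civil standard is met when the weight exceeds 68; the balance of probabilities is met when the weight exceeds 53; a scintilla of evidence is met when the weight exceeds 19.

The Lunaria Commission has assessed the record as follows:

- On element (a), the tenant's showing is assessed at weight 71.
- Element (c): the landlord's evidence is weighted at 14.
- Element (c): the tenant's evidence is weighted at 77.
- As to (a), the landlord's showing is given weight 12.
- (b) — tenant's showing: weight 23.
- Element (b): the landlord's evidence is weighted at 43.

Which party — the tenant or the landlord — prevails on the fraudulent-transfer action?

landlord

Stage 1 — burden on tenant; standard: the balance of probabilities (weight exceeds 53).
    (a): 71 − 12 = 59 > 53 [met]
  All elements met. The burden passes to the landlord.
Stage 2 — burden on landlord; standard: a scintilla of evidence (weight exceeds 19).
    (b): 43 − 23 = 20 > 19 [met]
  Stage 2 carried; the burden shifts to the tenant.
Stage 3 — burden on tenant; standard: a heightened civil standard (weight exceeds 68).
    (c): 77 − 14 = 63 ≤ 68 [not met]
  Not every element is met, so the tenant fails to carry Stage 3.
So the landlord prevails.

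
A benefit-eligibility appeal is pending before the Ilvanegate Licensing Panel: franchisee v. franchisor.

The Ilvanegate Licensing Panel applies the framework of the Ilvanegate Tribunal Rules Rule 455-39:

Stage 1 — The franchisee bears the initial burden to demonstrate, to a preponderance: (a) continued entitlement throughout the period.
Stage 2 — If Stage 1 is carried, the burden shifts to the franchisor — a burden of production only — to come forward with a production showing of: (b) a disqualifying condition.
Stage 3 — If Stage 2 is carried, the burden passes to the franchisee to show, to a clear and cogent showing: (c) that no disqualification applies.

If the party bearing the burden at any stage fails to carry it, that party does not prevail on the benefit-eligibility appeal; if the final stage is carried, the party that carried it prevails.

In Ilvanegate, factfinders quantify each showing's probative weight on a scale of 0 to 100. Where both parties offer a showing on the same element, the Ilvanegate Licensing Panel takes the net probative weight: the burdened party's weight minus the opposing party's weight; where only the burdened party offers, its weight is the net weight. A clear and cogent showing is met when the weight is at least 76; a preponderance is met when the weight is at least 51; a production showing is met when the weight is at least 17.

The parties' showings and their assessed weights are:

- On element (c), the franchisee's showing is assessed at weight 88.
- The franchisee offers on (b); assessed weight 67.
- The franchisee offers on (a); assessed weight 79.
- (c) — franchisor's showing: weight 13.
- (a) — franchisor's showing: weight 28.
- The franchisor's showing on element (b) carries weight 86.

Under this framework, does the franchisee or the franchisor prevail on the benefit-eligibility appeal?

franchisor

Stage 1 — burden on franchisee; standard: a preponderance (weight is at least 51).
    (a): 79 − 28 = 51 ≥ 51 [met]
  Stage 1 carried; the burden shifts to the franchisor.
Stage 2 — burden on franchisor; standard: a production showing (weight is at least 17).
    (b): 86 − 67 = 19 ≥ 17 [met]
  All elements met. The burden passes to the franchisee.
Stage 3 — burden on franchisee; standard: a clear and cogent showing (weight is at least 76).
    (c): 88 − 13 = 75 < 76 [not met]
  The franchisee does not carry Stage 3.
So the franchisor prevails.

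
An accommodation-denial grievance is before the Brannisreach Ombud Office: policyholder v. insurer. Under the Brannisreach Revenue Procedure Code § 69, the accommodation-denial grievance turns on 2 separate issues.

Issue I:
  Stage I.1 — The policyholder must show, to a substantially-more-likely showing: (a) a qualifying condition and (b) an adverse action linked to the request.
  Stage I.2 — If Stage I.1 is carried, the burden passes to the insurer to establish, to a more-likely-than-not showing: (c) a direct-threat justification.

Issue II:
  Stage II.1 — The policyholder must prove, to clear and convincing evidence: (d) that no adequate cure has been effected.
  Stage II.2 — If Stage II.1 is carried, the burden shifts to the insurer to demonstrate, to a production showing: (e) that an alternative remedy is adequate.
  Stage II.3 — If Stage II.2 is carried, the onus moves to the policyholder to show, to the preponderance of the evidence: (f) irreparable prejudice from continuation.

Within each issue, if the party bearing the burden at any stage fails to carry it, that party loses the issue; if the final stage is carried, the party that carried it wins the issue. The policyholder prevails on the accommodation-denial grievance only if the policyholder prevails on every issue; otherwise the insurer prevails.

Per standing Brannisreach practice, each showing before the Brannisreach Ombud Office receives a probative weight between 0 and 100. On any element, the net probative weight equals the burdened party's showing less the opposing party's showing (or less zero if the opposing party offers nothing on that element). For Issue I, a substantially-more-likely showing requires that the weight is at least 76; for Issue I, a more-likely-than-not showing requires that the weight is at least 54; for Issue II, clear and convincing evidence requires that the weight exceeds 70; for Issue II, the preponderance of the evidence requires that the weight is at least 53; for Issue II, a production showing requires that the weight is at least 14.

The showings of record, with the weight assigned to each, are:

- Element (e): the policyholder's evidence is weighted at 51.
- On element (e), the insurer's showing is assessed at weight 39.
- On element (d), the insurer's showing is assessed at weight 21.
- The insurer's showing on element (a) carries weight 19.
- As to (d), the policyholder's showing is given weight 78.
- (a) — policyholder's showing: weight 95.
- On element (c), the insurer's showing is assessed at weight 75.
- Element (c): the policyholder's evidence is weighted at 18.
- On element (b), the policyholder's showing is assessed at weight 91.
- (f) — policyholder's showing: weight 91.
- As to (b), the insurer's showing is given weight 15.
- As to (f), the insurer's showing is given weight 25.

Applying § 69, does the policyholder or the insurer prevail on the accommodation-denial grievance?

— Issue I —
Stage I.1 — burden on policyholder; standard: a substantially-more-likely showing (weight is at least 76).
    (a): 95 − 19 = 76 ≥ 76 [met]
    (b): 91 − 15 = 76 ≥ 76 [met]
  All elements met. The burden passes to the insurer.
Stage I.2 — burden on insurer; standard: a more-likely-than-not showing (weight is at least 54).
    (c): 75 − 18 = 57 ≥ 54 [met]
  All elements met at the final stage.
All stages carried — the insurer prevails on this issue.
— Issue II —
Stage II.1 (policyholder, clear and convincing evidence, weight exceeds 70): (d) net 78−21=57 ≤ 70 — fails.
  Not every element is met, so the policyholder fails to carry Stage II.1.
So the insurer prevails on this issue.
Per-issue: Issue I → insurer; Issue II → insurer. The policyholder must prevail on every issue; overall, the insurer prevails.

insurer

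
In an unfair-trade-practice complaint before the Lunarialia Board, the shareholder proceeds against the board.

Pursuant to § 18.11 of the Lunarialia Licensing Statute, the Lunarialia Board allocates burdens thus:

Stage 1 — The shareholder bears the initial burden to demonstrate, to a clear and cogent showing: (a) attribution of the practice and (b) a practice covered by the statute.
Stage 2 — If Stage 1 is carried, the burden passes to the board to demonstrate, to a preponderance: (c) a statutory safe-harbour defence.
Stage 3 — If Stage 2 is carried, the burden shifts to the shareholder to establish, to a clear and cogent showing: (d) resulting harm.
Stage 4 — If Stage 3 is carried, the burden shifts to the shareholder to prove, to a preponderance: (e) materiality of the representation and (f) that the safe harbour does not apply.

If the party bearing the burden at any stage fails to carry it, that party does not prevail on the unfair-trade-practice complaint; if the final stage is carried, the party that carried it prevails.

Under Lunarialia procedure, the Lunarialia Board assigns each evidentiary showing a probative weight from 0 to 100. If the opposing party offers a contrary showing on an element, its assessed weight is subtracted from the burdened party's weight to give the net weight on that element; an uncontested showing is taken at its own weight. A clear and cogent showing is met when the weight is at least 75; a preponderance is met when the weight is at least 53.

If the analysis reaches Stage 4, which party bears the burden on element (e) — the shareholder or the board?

Stage 4's rule assigns the burden to the shareholder (to a preponderance).

shareholder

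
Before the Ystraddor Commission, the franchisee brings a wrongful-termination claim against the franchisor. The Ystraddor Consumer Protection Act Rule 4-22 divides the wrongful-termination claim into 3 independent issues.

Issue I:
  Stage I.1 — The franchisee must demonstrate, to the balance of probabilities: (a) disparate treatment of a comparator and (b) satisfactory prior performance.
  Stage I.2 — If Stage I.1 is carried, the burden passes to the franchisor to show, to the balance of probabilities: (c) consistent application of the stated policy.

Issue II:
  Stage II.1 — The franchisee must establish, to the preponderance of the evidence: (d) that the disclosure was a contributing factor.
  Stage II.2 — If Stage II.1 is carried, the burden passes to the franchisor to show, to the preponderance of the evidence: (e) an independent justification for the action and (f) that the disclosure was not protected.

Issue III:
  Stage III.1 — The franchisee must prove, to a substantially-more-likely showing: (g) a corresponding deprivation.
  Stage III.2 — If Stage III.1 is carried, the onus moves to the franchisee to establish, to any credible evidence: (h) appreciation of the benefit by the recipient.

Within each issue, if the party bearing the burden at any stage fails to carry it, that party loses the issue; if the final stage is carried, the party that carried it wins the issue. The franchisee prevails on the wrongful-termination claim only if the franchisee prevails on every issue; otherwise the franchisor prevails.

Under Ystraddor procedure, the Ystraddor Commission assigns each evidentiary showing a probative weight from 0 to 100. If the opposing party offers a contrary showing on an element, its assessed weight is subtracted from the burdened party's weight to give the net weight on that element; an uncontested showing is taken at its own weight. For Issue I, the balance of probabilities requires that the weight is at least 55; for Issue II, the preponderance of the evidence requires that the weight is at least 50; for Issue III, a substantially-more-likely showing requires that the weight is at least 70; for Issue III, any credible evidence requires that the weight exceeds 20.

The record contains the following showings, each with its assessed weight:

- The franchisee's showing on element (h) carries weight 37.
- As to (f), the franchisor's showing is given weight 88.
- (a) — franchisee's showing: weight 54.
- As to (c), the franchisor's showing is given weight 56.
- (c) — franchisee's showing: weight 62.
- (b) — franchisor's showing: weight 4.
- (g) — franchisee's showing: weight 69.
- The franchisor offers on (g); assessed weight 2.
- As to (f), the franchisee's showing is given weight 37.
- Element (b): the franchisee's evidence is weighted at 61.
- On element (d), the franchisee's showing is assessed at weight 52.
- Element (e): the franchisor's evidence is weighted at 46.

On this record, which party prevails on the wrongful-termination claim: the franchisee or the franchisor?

— Issue I —
Stage I.1 (franchisee, the balance of probabilities, weight is at least 55): (a) 54 < 55 — fails; (b) net 61−4=57 ≥ 55 — meets.
  Stage I.1 not carried; the franchisee fails its burden.
The analysis ends at Stage I.1; the franchisor prevails on this issue.
— Issue II —
At Stage II.1 the franchisee must meet the preponderance of the evidence (weight is at least 50): on (d) the weight is 52, which does reach 50, so (d) meets the standard.
  All elements met. The burden passes to the franchisor.
At Stage II.2 the franchisor must meet the preponderance of the evidence (weight is at least 50): on (e) the weight is 46, < 50, so (e) does not meet the standard; on (f) the weight is 88 less the opposing 37 gives net 51, which does reach 50, so (f) meets the standard.
  Stage II.2 not carried; the franchisor fails its burden.
So the franchisee prevails on this issue.
— Issue III —
At Stage III.1 the franchisee must meet a substantially-more-likely showing (weight is at least 70): on (g) the weight is 69 less the opposing 2 gives net 67, < 70, so (g) does not meet the standard.
  The franchisee does not carry Stage III.1.
The analysis ends at Stage III.1; the franchisor prevails on this issue.
Per-issue: Issue I → franchisor; Issue II → franchisee; Issue III → franchisor. The franchisee must prevail on every issue; overall, the franchisor prevails.

franchisor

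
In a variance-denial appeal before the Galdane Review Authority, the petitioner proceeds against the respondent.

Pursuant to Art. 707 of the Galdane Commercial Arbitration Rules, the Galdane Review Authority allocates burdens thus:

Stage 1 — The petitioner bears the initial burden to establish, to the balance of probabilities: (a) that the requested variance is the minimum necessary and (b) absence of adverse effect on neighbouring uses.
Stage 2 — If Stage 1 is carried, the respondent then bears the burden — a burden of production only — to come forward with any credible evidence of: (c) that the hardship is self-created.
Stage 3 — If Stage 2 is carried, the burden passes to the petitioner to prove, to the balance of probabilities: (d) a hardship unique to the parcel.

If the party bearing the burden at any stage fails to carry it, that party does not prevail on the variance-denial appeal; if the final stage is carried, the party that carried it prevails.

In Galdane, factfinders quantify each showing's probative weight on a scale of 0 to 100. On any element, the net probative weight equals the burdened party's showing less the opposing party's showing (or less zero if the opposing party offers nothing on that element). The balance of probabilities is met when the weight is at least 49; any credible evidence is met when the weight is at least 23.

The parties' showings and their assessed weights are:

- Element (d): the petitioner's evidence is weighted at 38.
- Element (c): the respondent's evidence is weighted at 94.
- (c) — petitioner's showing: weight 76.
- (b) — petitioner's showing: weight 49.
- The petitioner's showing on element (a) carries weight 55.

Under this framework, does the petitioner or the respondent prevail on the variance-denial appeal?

Stage 1 (petitioner, the balance of probabilities, weight is at least 49): (a) 55 ≥ 49 — meets; (b) 49 ≥ 49 — meets.
  The petitioner carries Stage 1; the respondent now bears the burden.
Stage 2 (respondent, any credible evidence, weight is at least 23): (c) net 94−76=18 < 23 — fails.
  The respondent does not carry Stage 2.
So the petitioner prevails.

petitioner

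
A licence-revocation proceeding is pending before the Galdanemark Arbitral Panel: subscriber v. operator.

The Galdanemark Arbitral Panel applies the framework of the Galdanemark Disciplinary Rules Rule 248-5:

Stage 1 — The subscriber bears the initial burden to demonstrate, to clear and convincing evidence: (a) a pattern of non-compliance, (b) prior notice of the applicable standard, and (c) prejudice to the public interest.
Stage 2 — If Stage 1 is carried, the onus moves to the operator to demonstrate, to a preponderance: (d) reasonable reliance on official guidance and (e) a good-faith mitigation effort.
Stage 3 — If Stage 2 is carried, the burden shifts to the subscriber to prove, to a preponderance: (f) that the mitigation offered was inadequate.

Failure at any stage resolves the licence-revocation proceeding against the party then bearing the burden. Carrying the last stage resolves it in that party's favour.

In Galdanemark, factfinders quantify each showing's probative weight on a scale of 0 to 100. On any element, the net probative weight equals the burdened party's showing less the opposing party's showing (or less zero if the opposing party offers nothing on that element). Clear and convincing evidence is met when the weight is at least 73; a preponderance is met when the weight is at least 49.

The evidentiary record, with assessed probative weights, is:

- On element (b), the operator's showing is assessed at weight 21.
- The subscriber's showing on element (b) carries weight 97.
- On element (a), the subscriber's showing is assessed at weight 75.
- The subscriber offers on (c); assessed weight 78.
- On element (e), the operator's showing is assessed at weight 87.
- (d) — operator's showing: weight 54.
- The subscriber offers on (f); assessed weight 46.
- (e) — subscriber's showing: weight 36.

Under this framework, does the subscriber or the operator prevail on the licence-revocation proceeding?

operator

Stage 1 — burden on subscriber; standard: clear and convincing evidence (weight is at least 73).
    (a): 75 ≥ 73 [met]
    (b): 97 − 21 = 76 ≥ 73 [met]
    (c): 78 ≥ 73 [met]
  The subscriber carries Stage 1; the operator now bears the burden.
Stage 2 — burden on operator; standard: a preponderance (weight is at least 49).
    (d): 54 ≥ 49 [met]
    (e): 87 − 36 = 51 ≥ 49 [met]
  All elements met. The burden passes to the subscriber.
Stage 3 — burden on subscriber; standard: a preponderance (weight is at least 49).
    (f): 46 < 49 [not met]
  The subscriber does not carry Stage 3.
The analysis ends at Stage 3; the operator prevails.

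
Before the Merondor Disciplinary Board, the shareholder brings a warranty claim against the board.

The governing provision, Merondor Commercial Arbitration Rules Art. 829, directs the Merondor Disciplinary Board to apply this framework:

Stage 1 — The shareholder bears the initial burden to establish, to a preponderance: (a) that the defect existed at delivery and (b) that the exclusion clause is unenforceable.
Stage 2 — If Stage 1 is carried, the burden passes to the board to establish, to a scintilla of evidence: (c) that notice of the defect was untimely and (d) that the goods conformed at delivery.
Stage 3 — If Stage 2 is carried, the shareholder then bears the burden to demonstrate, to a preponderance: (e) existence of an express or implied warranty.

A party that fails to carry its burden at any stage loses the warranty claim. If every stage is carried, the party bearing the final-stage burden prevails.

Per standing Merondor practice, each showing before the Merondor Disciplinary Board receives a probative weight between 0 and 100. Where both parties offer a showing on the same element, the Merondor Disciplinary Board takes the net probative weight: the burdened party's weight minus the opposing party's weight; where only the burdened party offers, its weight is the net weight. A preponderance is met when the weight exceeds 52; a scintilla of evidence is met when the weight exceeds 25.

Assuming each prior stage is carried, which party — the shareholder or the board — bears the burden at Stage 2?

Stage 2's rule assigns the burden to the board (to a scintilla of evidence).

board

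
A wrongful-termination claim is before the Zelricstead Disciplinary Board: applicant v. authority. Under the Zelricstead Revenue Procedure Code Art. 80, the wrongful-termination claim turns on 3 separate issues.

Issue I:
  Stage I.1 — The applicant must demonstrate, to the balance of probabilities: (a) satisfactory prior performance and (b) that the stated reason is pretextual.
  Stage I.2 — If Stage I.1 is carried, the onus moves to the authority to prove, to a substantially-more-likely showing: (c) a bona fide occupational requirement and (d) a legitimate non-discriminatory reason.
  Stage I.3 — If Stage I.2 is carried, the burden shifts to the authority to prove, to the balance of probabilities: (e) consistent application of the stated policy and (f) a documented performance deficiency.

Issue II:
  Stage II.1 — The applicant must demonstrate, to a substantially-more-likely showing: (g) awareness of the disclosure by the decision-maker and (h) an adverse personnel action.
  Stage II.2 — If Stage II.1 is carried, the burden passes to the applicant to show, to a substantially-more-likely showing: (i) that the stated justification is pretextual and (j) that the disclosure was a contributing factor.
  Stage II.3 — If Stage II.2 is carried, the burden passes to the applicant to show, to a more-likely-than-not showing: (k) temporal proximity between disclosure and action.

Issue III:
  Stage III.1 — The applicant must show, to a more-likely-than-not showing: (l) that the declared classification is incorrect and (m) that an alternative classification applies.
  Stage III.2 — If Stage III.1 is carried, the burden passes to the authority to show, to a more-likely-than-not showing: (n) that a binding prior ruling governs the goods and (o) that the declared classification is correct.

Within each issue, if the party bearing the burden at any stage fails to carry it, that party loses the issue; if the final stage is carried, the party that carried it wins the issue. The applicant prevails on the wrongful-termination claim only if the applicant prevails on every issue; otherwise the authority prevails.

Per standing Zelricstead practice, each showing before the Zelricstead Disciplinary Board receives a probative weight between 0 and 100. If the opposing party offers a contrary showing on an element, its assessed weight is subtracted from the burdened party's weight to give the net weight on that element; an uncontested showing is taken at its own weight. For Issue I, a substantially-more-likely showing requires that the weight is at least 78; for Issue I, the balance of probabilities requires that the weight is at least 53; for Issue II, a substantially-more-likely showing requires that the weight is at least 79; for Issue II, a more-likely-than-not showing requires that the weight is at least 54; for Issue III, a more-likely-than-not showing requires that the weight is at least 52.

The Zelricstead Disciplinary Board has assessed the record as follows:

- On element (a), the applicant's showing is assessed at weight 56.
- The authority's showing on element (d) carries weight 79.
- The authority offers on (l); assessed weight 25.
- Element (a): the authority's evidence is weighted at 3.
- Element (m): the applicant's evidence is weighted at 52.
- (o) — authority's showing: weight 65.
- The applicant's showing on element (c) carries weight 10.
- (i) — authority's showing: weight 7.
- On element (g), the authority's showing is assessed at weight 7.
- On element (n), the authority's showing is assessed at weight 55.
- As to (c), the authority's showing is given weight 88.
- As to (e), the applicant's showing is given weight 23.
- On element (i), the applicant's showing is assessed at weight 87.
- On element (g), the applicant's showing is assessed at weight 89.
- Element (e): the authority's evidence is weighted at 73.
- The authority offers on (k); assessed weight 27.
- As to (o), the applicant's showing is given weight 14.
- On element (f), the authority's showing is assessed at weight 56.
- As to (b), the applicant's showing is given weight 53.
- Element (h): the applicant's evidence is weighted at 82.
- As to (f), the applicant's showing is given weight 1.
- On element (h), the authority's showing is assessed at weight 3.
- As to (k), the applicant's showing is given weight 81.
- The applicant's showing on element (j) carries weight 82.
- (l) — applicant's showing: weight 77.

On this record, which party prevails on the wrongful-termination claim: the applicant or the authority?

— Issue I —
Stage I.1 (applicant, the balance of probabilities, weight is at least 53): (a) net 56−3=53 ≥ 53 — meets; (b) 53 ≥ 53 — meets.
  Stage I.1 is satisfied; the onus moves to the authority.
Stage I.2 (authority, a substantially-more-likely showing, weight is at least 78): (c) net 88−10=78 ≥ 78 — meets; (d) 79 ≥ 78 — meets.
  All elements met. The authority retains the burden for Stage I.3.
Stage I.3 (authority, the balance of probabilities, weight is at least 53): (e) net 73−23=50 < 53 — fails; (f) net 56−1=55 ≥ 53 — meets.
  Stage I.3 not carried; the authority fails its burden.
So the applicant prevails on this issue.
— Issue II —
At Stage II.1 the applicant must meet a substantially-more-likely showing (weight is at least 79): on (g) the weight is 89 less the opposing 7 gives net 82, ≥ 79, so (g) meets the standard; on (h) the weight is 82 less the opposing 3 gives net 79, ≥ 79, so (h) meets the standard.
  All elements met. The applicant retains the burden for Stage II.2.
At Stage II.2 the applicant must meet a substantially-more-likely showing (weight is at least 79): on (i) the weight is 87 less the opposing 7 gives net 80, ≥ 79, so (i) meets the standard; on (j) the weight is 82, ≥ 79, so (j) meets the standard.
  Stage II.2 carried; the burden remains with the applicant.
At Stage II.3 the applicant must meet a more-likely-than-not showing (weight is at least 54): on (k) the weight is 81 less the opposing 27 gives net 54, which does reach 54, so (k) meets the standard.
  Stage II.3 carried; the final stage is satisfied.
Every stage carried; the applicant prevails on this issue.
— Issue III —
Stage III.1 — burden on applicant; standard: a more-likely-than-not showing (weight is at least 52).
    (l): 77 − 25 = 52 ≥ 52 [met]
    (m): 52 ≥ 52 [met]
  Stage III.1 is satisfied; the onus moves to the authority.
Stage III.2 — burden on authority; standard: a more-likely-than-not showing (weight is at least 52).
    (n): 55 ≥ 52 [met]
    (o): 65 − 14 = 51 < 52 [not met]
  Not every element is met, so the authority fails to carry Stage III.2.
The analysis ends at Stage III.2; the applicant prevails on this issue.
Per-issue: Issue I → applicant; Issue II → applicant; Issue III → applicant. The applicant must prevail on every issue; overall, the applicant prevails.

applicant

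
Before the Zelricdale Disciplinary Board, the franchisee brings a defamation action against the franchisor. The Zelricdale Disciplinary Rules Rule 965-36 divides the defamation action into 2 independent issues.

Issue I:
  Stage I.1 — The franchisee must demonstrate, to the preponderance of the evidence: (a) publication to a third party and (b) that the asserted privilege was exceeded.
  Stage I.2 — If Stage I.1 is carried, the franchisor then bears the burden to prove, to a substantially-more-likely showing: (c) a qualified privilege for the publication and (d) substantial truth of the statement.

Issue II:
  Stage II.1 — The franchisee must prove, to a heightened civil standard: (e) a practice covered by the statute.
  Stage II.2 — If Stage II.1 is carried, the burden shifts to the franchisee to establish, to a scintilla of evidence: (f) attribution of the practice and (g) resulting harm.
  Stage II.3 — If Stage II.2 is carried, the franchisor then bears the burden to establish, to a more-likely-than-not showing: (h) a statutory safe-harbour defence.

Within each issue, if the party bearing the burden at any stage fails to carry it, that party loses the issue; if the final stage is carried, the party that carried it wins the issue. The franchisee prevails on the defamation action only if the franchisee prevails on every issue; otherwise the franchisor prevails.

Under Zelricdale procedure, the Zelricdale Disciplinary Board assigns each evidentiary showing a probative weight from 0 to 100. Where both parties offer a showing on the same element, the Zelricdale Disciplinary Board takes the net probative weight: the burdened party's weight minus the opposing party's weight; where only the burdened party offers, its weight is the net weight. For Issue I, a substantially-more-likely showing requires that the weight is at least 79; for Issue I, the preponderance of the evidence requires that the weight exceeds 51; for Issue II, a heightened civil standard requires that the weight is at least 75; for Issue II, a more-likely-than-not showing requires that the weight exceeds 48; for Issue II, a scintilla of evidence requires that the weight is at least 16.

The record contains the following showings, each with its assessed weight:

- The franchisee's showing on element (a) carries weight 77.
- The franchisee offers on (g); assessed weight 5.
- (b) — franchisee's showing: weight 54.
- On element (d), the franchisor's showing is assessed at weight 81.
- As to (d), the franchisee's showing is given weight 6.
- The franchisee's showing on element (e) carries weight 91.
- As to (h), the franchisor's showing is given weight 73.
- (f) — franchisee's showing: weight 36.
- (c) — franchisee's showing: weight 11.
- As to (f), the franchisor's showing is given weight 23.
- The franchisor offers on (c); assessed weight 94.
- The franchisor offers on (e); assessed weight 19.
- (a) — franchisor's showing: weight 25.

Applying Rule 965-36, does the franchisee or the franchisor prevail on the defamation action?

— Issue I —
At Stage I.1 the franchisee must meet the preponderance of the evidence (weight exceeds 51): on (a) the weight is 77 less the opposing 25 gives net 52, which does exceed 51, so (a) meets the standard; on (b) the weight is 54, > 51, so (b) meets the standard.
  All elements met. The burden passes to the franchisor.
At Stage I.2 the franchisor must meet a substantially-more-likely showing (weight is at least 79): on (c) the weight is 94 less the opposing 11 gives net 83, ≥ 79, so (c) meets the standard; on (d) the weight is 81 less the opposing 6 gives net 75, which does not reach 79, so (d) does not meet the standard.
  Not every element is met, so the franchisor fails to carry Stage I.2.
The franchisee prevails on this issue.
— Issue II —
At Stage II.1 the franchisee must meet a heightened civil standard (weight is at least 75): on (e) the weight is 91 less the opposing 19 gives net 72, < 75, so (e) does not meet the standard.
  The franchisee does not carry Stage II.1.
So the franchisor prevails on this issue.
Per-issue: Issue I → franchisee; Issue II → franchisor. The franchisee must prevail on every issue; overall, the franchisor prevails.

franchisor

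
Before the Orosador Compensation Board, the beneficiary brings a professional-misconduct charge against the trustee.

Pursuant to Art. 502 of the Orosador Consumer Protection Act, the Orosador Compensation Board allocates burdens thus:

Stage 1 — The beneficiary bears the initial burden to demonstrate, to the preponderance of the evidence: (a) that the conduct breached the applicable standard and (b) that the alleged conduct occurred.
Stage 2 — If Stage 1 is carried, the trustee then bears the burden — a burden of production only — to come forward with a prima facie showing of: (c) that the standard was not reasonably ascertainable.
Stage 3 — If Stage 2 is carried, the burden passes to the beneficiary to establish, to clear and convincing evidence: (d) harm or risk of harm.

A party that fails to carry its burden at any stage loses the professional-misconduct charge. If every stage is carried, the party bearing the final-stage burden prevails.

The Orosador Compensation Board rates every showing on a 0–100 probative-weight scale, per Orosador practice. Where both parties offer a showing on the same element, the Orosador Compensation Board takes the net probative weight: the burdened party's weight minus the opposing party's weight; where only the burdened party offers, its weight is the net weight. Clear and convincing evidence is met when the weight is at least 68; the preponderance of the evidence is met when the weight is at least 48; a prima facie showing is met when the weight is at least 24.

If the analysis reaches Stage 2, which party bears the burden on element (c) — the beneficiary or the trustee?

Stage 2's rule assigns the burden to the trustee (to a prima facie showing).

trustee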